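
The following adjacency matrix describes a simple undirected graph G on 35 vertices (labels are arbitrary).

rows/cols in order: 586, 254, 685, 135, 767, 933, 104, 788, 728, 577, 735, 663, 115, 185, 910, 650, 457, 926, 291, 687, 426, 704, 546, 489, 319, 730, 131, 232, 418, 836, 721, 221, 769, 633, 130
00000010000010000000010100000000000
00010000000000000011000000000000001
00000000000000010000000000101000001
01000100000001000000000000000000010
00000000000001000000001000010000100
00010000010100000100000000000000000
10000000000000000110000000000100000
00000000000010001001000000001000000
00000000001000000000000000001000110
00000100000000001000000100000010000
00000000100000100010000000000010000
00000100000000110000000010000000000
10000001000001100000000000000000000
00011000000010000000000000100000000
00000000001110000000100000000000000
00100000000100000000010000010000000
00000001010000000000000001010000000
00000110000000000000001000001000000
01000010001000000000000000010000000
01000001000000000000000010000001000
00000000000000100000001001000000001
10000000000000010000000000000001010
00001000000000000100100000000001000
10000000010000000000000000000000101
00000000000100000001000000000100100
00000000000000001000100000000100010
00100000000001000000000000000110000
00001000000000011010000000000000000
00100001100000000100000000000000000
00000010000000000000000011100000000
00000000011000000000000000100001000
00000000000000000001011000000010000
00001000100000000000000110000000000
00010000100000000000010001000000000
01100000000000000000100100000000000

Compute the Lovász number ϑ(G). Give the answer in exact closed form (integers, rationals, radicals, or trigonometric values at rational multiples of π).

deg(489) = 4; N(489) = {586, 577, 769, 130}.
Vertex 910 has 4 neighbors: 735, 663, 115, 426.
deg(254) = 4; N(254) = {135, 291, 687, 130}.
Vertex 185 has 4 neighbors: 135, 767, 115, 131.
deg(v) = 4 for all v (|V|=35); Kneser K(7,3) on C(7,3)=35 vertices.
Distinct eigenvalues (to 4 d.p.): [4.0, 2.0, -1.0, -3.0].
−35·(-3) / ((4)−(-3)) = 15 = ϑ(G).
ϑ(G) ≈ 15.0000.

15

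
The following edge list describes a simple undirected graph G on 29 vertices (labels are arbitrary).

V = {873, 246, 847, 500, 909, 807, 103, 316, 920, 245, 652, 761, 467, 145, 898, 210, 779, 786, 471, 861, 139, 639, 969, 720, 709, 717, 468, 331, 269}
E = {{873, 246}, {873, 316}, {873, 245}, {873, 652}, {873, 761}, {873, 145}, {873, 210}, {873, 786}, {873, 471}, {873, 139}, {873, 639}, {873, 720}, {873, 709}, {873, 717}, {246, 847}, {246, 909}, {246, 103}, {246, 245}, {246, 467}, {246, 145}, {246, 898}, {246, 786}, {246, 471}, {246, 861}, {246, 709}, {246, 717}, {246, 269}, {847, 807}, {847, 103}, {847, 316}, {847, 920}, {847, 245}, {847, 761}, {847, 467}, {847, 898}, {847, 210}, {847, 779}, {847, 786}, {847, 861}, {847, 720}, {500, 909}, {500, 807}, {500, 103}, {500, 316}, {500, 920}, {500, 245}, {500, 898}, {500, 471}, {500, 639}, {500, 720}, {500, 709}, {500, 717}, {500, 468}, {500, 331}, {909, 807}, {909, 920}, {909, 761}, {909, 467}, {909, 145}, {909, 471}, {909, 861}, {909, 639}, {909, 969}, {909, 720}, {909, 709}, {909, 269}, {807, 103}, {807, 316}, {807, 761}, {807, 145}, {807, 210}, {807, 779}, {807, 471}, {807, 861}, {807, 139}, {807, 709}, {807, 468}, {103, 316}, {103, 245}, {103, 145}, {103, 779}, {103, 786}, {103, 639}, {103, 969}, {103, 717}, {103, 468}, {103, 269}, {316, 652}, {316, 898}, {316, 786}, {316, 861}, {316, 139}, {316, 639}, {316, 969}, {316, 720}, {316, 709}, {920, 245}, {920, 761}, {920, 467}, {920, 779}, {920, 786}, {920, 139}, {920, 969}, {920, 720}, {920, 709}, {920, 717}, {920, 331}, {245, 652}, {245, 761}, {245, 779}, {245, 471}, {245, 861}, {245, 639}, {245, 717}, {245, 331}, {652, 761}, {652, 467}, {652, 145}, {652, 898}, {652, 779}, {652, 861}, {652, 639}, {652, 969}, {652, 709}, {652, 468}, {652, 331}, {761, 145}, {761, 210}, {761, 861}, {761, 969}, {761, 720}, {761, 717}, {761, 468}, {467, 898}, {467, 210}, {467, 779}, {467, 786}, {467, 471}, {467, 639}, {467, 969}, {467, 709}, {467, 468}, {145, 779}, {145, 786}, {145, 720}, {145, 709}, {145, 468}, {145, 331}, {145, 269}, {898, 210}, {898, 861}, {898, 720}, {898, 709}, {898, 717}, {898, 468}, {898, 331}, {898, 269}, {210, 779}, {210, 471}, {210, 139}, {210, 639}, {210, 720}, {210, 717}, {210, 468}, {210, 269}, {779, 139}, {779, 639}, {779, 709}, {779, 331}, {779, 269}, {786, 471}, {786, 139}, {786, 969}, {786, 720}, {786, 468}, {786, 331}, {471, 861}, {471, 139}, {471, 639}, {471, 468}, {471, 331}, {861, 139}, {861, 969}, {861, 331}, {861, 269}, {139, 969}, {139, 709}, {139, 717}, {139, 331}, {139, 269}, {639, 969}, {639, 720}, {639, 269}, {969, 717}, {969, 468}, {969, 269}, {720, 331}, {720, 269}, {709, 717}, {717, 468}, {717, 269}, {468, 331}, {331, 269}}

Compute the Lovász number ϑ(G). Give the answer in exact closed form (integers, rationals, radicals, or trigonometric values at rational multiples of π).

N(847) = {246, 807, 103, 316, 920, 245, 761, 467, 898, 210, 779, 786, 861, 720}, |N(847)| = 14.
deg(210) = 14; N(210) = {873, 847, 807, 761, 467, 898, 779, 471, 139, 639, 720, 717, 468, 269}.
N(316) = {873, 847, 500, 807, 103, 652, 898, 786, 861, 139, 639, 969, 720, 709}, |N(316)| = 14.
N(779) = {847, 807, 103, 920, 245, 652, 467, 145, 210, 139, 639, 709, 331, 269}, |N(779)| = 14.
29-vertex 14-regular graph: strongly regular (29,14,6,7).
Distinct eigenvalues (to 6 d.p.): [14.0, 2.192582, -3.192582].
−29·(-sqrt(29)/2 - 1/2) / ((14)−(-sqrt(29)/2 - 1/2)) = sqrt(29) = ϑ(G).
≈ 5.385164807 (to 9 d.p.).

sqrt(29)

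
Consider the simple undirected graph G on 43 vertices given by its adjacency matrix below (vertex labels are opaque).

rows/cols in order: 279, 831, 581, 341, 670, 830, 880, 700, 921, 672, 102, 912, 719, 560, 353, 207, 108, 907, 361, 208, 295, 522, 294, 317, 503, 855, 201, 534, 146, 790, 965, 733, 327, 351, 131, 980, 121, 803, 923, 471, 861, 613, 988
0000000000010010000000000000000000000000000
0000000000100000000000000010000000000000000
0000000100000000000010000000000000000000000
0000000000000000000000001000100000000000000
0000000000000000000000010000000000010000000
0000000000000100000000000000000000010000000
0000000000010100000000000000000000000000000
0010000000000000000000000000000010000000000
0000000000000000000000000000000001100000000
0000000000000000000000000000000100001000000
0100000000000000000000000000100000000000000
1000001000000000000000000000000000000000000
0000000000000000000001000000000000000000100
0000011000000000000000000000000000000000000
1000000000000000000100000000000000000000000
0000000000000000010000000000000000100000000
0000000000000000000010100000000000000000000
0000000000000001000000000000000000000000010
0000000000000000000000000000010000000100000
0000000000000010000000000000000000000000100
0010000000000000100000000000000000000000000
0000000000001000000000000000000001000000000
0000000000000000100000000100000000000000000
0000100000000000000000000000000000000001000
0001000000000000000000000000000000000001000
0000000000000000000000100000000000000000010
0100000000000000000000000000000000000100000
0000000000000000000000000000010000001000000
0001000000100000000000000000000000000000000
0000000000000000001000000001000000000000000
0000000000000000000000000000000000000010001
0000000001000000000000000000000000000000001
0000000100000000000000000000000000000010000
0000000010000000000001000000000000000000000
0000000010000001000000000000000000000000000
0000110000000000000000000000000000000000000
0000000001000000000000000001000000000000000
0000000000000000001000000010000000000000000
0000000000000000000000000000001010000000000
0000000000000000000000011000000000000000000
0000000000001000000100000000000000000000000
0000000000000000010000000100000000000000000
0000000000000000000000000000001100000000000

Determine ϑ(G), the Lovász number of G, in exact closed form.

43*cos(pi/43)/(cos(pi/43) + 1)

Vertex 341 has 2 neighbors: 503, 146.
Vertex 108 has 2 neighbors: 295, 294.
N(907) = {207, 613}, |N(907)| = 2.
Vertex 503 has 2 neighbors: 341, 471.
43-vertex 2-regular graph: the odd cycle C_{43}.
A has 22 distinct eigenvalues ≈ [2.0, 1.979, 1.915, 1.811, 1.668, 1.49, 1.279, 1.042, 0.782, 0.506, 0.219, -0.073, -0.363, -0.646, -0.914, -1.164, -1.388, -1.583, -1.744, -1.868, -1.952, -1.995].
Lovász: ϑ = −43(-2*cos(pi/43))/(2+-(-1)*2*cos(pi/43)) = 43*cos(pi/43)/(cos(pi/43) + 1).
= 21.4712837… (decimal).
Sandwich: α(G)=21 ≤ ϑ(G)=43*cos(pi/43)/(cos(pi/43) + 1) ≤ χ(Ḡ)=22 (both strict).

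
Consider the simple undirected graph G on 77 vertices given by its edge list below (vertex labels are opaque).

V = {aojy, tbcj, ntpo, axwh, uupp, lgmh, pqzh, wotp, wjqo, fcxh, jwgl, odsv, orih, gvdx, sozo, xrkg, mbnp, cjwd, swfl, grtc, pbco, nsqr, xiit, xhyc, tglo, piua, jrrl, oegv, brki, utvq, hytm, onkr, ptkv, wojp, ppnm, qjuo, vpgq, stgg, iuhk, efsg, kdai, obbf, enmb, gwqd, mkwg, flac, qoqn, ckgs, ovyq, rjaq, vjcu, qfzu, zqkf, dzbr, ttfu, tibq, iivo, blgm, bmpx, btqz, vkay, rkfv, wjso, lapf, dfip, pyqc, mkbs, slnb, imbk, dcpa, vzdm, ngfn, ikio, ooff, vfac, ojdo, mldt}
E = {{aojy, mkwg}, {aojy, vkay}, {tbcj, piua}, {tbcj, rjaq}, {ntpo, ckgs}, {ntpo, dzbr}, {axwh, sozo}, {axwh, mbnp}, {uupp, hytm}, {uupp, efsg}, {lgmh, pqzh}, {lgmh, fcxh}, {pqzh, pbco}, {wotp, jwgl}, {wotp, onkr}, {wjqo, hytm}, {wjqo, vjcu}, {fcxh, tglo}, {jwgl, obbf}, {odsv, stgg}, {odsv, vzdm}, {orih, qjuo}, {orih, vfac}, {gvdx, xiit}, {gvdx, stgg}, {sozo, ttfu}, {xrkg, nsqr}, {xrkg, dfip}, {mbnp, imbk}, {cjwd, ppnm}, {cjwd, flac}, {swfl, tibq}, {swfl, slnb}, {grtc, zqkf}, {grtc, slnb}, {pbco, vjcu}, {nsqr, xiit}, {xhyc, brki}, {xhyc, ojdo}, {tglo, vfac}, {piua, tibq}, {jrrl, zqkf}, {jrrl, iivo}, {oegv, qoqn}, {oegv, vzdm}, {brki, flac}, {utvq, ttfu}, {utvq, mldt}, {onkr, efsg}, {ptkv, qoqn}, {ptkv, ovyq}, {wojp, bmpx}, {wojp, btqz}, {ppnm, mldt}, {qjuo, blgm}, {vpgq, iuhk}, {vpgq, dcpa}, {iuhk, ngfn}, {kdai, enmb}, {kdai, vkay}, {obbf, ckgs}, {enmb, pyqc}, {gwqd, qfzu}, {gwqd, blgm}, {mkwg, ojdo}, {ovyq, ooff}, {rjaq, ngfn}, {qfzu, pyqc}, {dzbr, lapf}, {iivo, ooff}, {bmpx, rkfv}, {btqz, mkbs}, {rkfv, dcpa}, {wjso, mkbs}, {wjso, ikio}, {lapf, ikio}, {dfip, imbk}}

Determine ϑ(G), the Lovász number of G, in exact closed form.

77*cos(pi/77)/(cos(pi/77) + 1)

Vertex dfip has 2 neighbors: xrkg, imbk.
deg(oegv) = 2; N(oegv) = {qoqn, vzdm}.
Vertex axwh has 2 neighbors: sozo, mbnp.
deg(jwgl) = 2; N(jwgl) = {wotp, obbf}.
deg(v) = 2 for all v (|V|=77); this is C_{77}, the 77-cycle.
spec(A) ≈ [2.0, 1.9933, 1.9734, 1.9404, 1.8944, 1.8358, 1.765, 1.6825, 1.5888, 1.4845, 1.3703, 1.247, 1.1154, 0.9764, 0.8308, 0.6798, 0.5242, 0.3651, 0.2036, 0.0408, -0.1223, -0.2846, -0.445, -0.6025, -0.7559, -0.9043, -1.0467, -1.1822, -1.3097, -1.4286, -1.5379, -1.637, -1.7252, -1.8019, -1.8667, -1.919, -1.9585, -1.985, -1.9983] (distinct, 4 d.p.).
ϑ = −N·λ_min/(λ_max−λ_min) = −77·(-2*cos(pi/77))/(2−(-2*cos(pi/77))) = 77*cos(pi/77)/(cos(pi/77) + 1).
ϑ(G) ≈ 38.48397.
Lovász sandwich 38 ≤ 77*cos(pi/77)/(cos(pi/77) + 1) ≤ 39: both strict.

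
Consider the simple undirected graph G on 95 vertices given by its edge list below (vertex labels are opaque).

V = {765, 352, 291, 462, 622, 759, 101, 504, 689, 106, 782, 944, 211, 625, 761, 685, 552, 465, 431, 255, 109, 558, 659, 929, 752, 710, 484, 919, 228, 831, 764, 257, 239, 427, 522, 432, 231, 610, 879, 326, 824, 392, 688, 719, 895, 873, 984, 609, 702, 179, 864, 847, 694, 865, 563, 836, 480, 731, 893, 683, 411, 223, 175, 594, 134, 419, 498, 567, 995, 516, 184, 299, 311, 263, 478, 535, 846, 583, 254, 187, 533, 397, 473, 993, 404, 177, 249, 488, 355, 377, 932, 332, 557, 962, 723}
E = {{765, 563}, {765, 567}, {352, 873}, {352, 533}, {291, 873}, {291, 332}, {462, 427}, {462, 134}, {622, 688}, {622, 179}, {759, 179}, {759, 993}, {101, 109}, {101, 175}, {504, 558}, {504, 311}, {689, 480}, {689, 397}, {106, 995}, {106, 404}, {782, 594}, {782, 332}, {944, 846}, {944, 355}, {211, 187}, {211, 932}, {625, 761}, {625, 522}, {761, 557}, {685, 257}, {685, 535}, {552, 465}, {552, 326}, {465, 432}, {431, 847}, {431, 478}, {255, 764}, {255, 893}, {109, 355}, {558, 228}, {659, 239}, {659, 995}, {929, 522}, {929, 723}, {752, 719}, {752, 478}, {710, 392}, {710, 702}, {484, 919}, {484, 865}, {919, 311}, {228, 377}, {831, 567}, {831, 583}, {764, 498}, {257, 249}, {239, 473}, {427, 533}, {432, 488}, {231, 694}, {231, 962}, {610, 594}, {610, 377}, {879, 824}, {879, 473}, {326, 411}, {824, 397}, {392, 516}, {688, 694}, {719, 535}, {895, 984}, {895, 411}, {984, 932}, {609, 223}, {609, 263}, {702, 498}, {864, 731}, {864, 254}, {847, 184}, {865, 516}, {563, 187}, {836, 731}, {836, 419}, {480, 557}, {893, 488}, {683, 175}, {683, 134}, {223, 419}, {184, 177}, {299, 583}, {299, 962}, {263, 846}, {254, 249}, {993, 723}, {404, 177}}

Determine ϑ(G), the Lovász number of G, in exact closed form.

N(731) = {864, 836}, |N(731)| = 2.
Vertex 488 has 2 neighbors: 432, 893.
N(688) = {622, 694}, |N(688)| = 2.
deg(179) = 2; N(179) = {622, 759}.
2-regular, N=95; the odd cycle C_{95}.
A has 48 distinct eigenvalues ≈ [2.0, 1.9956, 1.9825, 1.9608, 1.9304, 1.8916, 1.8446, 1.7895, 1.7265, 1.656, 1.5783, 1.4936, 1.4025, 1.3052, 1.2022, 1.0939, 0.9808, 0.8635, 0.7424, 0.618, 0.491, 0.3618, 0.231, 0.0992, -0.0331, -0.1652, -0.2965, -0.4266, -0.5548, -0.6806, -0.8034, -0.9227, -1.0379, -1.1487, -1.2544, -1.3546, -1.4489, -1.5368, -1.618, -1.6922, -1.7589, -1.818, -1.8691, -1.9121, -1.9467, -1.9727, -1.9902, -1.9989].
λ_max=2, λ_min=-2*cos(pi/95); ϑ = −95·λ_min/(λ_max−λ_min) = 95*cos(pi/95)/(cos(pi/95) + 1).
≈ 47.4870113 (to 7 d.p.).
47 ≤ 95*cos(pi/95)/(cos(pi/95) + 1) ≤ 48: both strict.

95*cos(pi/95)/(cos(pi/95) + 1)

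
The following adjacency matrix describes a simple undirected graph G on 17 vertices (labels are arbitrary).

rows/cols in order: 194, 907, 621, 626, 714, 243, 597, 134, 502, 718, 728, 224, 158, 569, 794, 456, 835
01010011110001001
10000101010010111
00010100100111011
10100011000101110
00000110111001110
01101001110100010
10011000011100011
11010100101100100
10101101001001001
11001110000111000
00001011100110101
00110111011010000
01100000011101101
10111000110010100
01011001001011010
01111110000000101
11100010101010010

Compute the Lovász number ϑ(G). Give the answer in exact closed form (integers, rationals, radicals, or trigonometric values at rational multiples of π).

deg(158) = 8; N(158) = {907, 621, 718, 728, 224, 569, 794, 835}.
N(243) = {907, 621, 714, 134, 502, 718, 224, 456}, |N(243)| = 8.
deg(728) = 8; N(728) = {714, 597, 134, 502, 224, 158, 794, 835}.
Vertex 502 has 8 neighbors: 194, 621, 714, 243, 134, 728, 569, 835.
8-regular, N=17; SR(17,8,3,4) — a Paley graph.
Distinct eigenvalues (to 4 d.p.): [8.0, 1.5616, -2.5616].
ϑ = −N·λ_min/(λ_max−λ_min) = −17·(-sqrt(17)/2 - 1/2)/(8−(-sqrt(17)/2 - 1/2)) = sqrt(17).
= 4.123106… (decimal).

sqrt(17)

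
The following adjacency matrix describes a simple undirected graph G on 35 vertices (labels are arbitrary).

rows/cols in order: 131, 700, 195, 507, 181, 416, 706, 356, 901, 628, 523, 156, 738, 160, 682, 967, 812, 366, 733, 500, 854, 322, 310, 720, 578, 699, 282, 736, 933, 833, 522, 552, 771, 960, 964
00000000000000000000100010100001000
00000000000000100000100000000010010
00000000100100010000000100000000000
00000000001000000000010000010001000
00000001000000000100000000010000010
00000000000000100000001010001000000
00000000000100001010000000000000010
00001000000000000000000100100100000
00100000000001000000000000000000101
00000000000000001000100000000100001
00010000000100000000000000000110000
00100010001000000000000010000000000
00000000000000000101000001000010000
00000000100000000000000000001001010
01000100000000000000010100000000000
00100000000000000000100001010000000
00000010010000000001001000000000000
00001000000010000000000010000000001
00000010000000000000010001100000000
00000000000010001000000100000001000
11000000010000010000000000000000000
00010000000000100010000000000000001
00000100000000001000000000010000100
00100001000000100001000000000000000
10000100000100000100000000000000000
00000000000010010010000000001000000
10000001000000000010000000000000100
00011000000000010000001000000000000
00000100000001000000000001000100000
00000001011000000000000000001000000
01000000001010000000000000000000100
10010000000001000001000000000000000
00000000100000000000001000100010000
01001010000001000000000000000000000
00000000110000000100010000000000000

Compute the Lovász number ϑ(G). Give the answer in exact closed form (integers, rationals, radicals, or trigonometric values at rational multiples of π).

15

deg(500) = 4; N(500) = {738, 812, 720, 552}.
deg(523) = 4; N(523) = {507, 156, 833, 522}.
N(282) = {131, 356, 733, 771}, |N(282)| = 4.
N(160) = {901, 933, 552, 960}, |N(160)| = 4.
Regular of degree 4 on 35 vertices: Kneser-type, 3-subsets of [7].
The 4 distinct eigenvalues: [4.0, 2.0, -1.0, -3.0].
ϑ = −N·λ_min/(λ_max−λ_min) = −35·(-3)/(4−(-3)) = 15.
= 15.0000000… (decimal).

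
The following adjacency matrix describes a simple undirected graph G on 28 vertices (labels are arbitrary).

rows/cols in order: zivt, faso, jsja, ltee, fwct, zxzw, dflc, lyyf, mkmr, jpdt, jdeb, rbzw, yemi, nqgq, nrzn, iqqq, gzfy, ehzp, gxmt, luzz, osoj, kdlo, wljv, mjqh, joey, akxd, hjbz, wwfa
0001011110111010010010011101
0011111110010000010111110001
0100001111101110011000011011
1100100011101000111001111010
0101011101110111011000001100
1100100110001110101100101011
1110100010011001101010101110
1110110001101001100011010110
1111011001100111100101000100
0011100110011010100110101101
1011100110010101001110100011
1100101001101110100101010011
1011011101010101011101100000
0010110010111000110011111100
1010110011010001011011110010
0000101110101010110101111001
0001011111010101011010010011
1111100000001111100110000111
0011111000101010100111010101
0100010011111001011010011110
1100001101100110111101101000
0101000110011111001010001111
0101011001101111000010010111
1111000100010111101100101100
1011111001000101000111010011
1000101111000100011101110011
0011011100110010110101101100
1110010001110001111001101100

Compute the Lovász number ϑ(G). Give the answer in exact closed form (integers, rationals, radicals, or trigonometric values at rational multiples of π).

deg(ltee) = 15; N(ltee) = {zivt, faso, fwct, mkmr, jpdt, jdeb, yemi, gzfy, ehzp, gxmt, kdlo, wljv, mjqh, joey, hjbz}.
N(nqgq) = {jsja, fwct, zxzw, mkmr, jdeb, rbzw, yemi, gzfy, ehzp, osoj, kdlo, wljv, mjqh, joey, akxd}, |N(nqgq)| = 15.
N(jsja) = {faso, dflc, lyyf, mkmr, jpdt, jdeb, yemi, nqgq, nrzn, ehzp, gxmt, mjqh, joey, hjbz, wwfa}, |N(jsja)| = 15.
N(gzfy) = {ltee, zxzw, dflc, lyyf, mkmr, jpdt, rbzw, nqgq, iqqq, ehzp, gxmt, osoj, mjqh, hjbz, wwfa}, |N(gzfy)| = 15.
G on 28 vertices is 15-regular; Kneser-type, 2-subsets of [8].
A has 3 distinct eigenvalues ≈ [15.0, 1.0, -5.0].
With N=28: ϑ(G) = 28·(-1*(-5))/(15−(-5)) = 7.
= 7.000000… (decimal).

7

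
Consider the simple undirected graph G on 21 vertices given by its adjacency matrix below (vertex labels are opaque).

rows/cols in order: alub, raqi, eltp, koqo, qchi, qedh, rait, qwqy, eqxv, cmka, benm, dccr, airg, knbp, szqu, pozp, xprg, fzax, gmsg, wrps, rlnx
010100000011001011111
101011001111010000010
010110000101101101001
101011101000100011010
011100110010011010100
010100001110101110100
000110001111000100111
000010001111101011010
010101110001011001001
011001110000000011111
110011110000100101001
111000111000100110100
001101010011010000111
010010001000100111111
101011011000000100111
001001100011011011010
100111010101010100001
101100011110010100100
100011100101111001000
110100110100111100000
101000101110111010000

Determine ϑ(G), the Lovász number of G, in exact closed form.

deg(benm) = 10; N(benm) = {alub, raqi, qchi, qedh, rait, qwqy, airg, pozp, fzax, rlnx}.
deg(raqi) = 10; N(raqi) = {alub, eltp, qchi, qedh, eqxv, cmka, benm, dccr, knbp, wrps}.
Vertex xprg has 10 neighbors: alub, koqo, qchi, qedh, qwqy, cmka, dccr, knbp, pozp, rlnx.
deg(qedh) = 10; N(qedh) = {raqi, koqo, eqxv, cmka, benm, airg, szqu, pozp, xprg, gmsg}.
G on 21 vertices is 10-regular; Kneser K(7,2) on C(7,2)=21 vertices.
A has 3 distinct eigenvalues ≈ [10.0, 1.0, -4.0].
ϑ = −N·λ_min/(λ_max−λ_min) = −21·(-4)/(10−(-4)) = 6.
≈ 6.000000000 (to 9 d.p.).

6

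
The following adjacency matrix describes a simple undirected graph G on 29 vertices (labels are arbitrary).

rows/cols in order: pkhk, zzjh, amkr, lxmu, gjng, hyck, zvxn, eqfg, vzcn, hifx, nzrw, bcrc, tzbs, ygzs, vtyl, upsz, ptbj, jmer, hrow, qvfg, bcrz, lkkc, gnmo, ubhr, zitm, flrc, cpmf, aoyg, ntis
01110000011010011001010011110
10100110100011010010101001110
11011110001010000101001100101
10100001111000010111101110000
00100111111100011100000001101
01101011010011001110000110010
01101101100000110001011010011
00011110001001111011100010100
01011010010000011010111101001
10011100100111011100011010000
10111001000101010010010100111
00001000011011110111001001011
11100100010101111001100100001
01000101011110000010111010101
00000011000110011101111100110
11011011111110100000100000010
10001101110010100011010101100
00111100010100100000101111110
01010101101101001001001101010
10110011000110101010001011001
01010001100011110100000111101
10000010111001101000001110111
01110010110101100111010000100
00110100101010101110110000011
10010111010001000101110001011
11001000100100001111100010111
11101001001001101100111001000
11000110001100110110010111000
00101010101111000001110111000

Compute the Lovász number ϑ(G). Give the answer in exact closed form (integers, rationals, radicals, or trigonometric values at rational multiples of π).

sqrt(29)

deg(vzcn) = 14; N(vzcn) = {zzjh, lxmu, gjng, zvxn, hifx, upsz, ptbj, hrow, bcrz, lkkc, gnmo, ubhr, flrc, ntis}.
deg(amkr) = 14; N(amkr) = {pkhk, zzjh, lxmu, gjng, hyck, zvxn, nzrw, tzbs, jmer, qvfg, gnmo, ubhr, cpmf, ntis}.
N(aoyg) = {pkhk, zzjh, hyck, zvxn, nzrw, bcrc, vtyl, upsz, jmer, hrow, lkkc, ubhr, zitm, flrc}, |N(aoyg)| = 14.
Vertex pkhk has 14 neighbors: zzjh, amkr, lxmu, hifx, nzrw, tzbs, upsz, ptbj, qvfg, lkkc, zitm, flrc, cpmf, aoyg.
G on 29 vertices is 14-regular; Paley(29): SR with (k,λ,μ)=(14,6,7).
Distinct eigenvalues (to 3 d.p.): [14.0, 2.193, -3.193].
Lovász: ϑ = −29(-sqrt(29)/2 - 1/2)/(14+-(-sqrt(29)/2 - 1/2)) = sqrt(29).
= 5.3852… (decimal).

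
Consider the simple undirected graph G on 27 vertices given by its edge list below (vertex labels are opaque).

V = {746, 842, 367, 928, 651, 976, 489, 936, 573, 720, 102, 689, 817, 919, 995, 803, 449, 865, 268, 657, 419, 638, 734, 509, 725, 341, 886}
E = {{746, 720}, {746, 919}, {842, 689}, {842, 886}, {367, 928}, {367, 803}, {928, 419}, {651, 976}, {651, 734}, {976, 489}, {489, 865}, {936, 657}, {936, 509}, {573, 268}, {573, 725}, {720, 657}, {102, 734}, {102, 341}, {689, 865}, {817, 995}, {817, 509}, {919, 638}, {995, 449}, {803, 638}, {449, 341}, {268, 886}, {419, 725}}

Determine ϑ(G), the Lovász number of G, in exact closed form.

27*cos(pi/27)/(cos(pi/27) + 1)

Vertex 928 has 2 neighbors: 367, 419.
Vertex 449 has 2 neighbors: 995, 341.
N(689) = {842, 865}, |N(689)| = 2.
Vertex 657 has 2 neighbors: 936, 720.
2-regular, N=27; this is C_{27}, the 27-cycle.
Distinct eigenvalues (to 6 d.p.): [2.0, 1.94609, 1.787265, 1.532089, 1.194317, 0.79216, 0.347296, -0.11629, -0.573606, -1.0, -1.372483, -1.670976, -1.879385, -1.986477].
−27·(-2*cos(pi/27)) / ((2)−(-2*cos(pi/27))) = 27*cos(pi/27)/(cos(pi/27) + 1) = ϑ(G).
ϑ(G) ≈ 13.454204.
Check 13 ≤ 27*cos(pi/27)/(cos(pi/27) + 1) ≤ 14: both strict.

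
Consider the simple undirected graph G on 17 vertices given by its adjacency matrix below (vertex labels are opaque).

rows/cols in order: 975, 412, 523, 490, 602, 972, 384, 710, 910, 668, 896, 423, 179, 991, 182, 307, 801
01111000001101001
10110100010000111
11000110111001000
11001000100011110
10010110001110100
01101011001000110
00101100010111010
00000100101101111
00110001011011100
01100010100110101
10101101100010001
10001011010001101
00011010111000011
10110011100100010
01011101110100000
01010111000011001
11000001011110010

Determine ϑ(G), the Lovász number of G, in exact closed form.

sqrt(17)

deg(179) = 8; N(179) = {490, 602, 384, 910, 668, 896, 307, 801}.
Vertex 182 has 8 neighbors: 412, 490, 602, 972, 710, 910, 668, 423.
N(975) = {412, 523, 490, 602, 896, 423, 991, 801}, |N(975)| = 8.
N(910) = {523, 490, 710, 668, 896, 179, 991, 182}, |N(910)| = 8.
17-vertex 8-regular graph: SR(17,8,3,4) — a Paley graph.
A has 3 distinct eigenvalues ≈ [8.0, 1.561553, -2.561553].
−17·(-sqrt(17)/2 - 1/2) / ((8)−(-sqrt(17)/2 - 1/2)) = sqrt(17) = ϑ(G).
Numerically 4.123105626.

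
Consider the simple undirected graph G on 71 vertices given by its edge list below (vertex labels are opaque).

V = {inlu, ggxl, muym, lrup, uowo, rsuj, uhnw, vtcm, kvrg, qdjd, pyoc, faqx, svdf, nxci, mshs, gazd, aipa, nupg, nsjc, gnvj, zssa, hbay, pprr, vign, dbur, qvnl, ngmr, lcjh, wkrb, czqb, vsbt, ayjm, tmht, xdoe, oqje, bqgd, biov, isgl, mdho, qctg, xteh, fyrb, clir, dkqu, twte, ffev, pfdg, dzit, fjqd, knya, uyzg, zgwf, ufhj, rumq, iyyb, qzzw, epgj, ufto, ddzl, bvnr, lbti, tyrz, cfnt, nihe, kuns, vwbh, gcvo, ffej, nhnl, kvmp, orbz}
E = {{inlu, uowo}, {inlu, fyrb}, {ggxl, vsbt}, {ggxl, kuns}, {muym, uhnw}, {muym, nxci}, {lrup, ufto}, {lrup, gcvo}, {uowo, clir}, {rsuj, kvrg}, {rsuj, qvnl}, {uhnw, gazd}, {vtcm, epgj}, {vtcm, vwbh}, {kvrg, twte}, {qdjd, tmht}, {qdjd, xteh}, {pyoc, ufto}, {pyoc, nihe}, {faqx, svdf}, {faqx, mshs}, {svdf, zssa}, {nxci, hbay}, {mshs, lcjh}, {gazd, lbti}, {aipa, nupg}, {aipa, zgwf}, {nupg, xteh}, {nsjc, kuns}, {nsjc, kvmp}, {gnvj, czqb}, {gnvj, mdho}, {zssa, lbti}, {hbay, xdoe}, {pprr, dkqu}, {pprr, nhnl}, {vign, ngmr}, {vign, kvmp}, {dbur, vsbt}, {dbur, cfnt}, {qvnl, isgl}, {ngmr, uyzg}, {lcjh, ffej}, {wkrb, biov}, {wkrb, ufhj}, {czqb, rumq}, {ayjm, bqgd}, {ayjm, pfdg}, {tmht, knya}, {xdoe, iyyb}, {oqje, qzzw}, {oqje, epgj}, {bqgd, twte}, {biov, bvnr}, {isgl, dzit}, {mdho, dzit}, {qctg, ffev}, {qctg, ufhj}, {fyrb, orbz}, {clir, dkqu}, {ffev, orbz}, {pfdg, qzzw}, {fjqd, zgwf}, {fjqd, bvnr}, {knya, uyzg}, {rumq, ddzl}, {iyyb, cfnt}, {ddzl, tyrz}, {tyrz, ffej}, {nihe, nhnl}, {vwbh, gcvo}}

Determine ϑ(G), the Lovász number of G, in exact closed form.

71*cos(pi/71)/(cos(pi/71) + 1)

deg(pprr) = 2; N(pprr) = {dkqu, nhnl}.
deg(oqje) = 2; N(oqje) = {qzzw, epgj}.
deg(nihe) = 2; N(nihe) = {pyoc, nhnl}.
deg(qzzw) = 2; N(qzzw) = {oqje, pfdg}.
Every vertex has degree 2 (N=71); this is C_{71}, the 71-cycle.
The 36 distinct eigenvalues: [2.0, 1.992174, 1.968756, 1.92993, 1.876, 1.807387, 1.724629, 1.628374, 1.519374, 1.398483, 1.266648, 1.124899, 0.974346, 0.816167, 0.651601, 0.481935, 0.308498, 0.132646, -0.044244, -0.220788, -0.395604, -0.567324, -0.734603, -0.896134, -1.05065, -1.196945, -1.333871, -1.460358, -1.575416, -1.678144, -1.767738, -1.843498, -1.904829, -1.951253, -1.982405, -1.998042].
λ_max=2, λ_min=-2*cos(pi/71); ϑ = −71·λ_min/(λ_max−λ_min) = 71*cos(pi/71)/(cos(pi/71) + 1).
ϑ(G) ≈ 35.4826183.
Lovász sandwich 35 ≤ 71*cos(pi/71)/(cos(pi/71) + 1) ≤ 36: both strict.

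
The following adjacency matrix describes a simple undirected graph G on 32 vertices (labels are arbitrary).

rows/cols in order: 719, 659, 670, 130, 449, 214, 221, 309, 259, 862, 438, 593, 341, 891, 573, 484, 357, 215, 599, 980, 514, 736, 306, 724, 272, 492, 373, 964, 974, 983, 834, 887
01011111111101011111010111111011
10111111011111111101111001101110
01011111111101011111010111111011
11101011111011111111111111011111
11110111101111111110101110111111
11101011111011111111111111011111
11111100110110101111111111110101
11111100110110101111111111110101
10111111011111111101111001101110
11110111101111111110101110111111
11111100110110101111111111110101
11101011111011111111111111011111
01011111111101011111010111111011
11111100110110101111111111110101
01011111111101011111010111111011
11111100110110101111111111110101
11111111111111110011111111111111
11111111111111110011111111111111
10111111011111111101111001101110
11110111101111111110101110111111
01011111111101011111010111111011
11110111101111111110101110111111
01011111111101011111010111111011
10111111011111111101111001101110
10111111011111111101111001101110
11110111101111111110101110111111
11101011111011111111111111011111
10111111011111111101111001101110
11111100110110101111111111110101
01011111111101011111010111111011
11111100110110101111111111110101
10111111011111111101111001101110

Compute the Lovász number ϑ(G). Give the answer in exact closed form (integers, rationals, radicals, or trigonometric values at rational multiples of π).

Vertex 215 has 30 neighbors: 719, 659, 670, 130, 449, 214, 221, 309, 259, 862, 438, 593, 341, 891, 573, 484, 599, 980, 514, 736, 306, 724, 272, 492, 373, 964, 974, 983, 834, 887.
N(259) = {719, 670, 130, 449, 214, 221, 309, 862, 438, 593, 341, 891, 573, 484, 357, 215, 980, 514, 736, 306, 492, 373, 974, 983, 834}, |N(259)| = 25.
deg(659) = 25; N(659) = {719, 670, 130, 449, 214, 221, 309, 862, 438, 593, 341, 891, 573, 484, 357, 215, 980, 514, 736, 306, 492, 373, 974, 983, 834}.
Vertex 724 has 25 neighbors: 719, 670, 130, 449, 214, 221, 309, 862, 438, 593, 341, 891, 573, 484, 357, 215, 980, 514, 736, 306, 492, 373, 974, 983, 834.
K_{7,7,7,5,4,2} (perfect); ϑ(G) = α(G) = max{7,7,7,5,4,2} = 7.
= 7.00000… (decimal).
7 ≤ 7 ≤ 7: collapsed.

7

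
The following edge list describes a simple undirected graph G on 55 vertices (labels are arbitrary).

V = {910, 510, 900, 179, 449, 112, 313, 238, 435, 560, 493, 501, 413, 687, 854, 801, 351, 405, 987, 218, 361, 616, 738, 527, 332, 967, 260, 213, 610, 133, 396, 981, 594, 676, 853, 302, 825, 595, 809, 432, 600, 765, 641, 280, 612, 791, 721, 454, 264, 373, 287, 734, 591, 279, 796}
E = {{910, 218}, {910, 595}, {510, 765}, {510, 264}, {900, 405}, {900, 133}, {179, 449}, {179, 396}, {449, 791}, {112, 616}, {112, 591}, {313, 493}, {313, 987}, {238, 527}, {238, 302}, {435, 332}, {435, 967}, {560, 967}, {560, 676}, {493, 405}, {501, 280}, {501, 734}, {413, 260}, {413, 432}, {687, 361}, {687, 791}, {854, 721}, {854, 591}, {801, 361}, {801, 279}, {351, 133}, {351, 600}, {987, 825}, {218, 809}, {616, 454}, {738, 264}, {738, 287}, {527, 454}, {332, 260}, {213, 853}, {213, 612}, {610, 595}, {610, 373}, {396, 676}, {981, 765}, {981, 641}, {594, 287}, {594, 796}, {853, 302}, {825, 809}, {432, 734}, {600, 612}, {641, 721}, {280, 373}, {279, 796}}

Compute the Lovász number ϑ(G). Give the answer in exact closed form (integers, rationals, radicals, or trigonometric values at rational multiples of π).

55*cos(pi/55)/(cos(pi/55) + 1)

deg(595) = 2; N(595) = {910, 610}.
Vertex 527 has 2 neighbors: 238, 454.
Vertex 854 has 2 neighbors: 721, 591.
Vertex 133 has 2 neighbors: 900, 351.
Every vertex has degree 2 (N=55); connected 2-regular on 55 ⇒ C_{55}.
spec(A) ≈ [2.0, 1.986963, 1.948024, 1.883689, 1.794797, 1.682507, 1.548283, 1.393875, 1.221296, 1.032795, 0.83083, 0.618034, 0.397181, 0.17115, -0.057112, -0.28463, -0.508437, -0.725615, -0.933335, -1.128886, -1.309721, -1.473482, -1.618034, -1.741492, -1.842247, -1.918986, -1.970708, -1.996738] (distinct, 6 d.p.).
Lovász: ϑ = −55(-2*cos(pi/55))/(2+-(-1)*2*cos(pi/55)) = 55*cos(pi/55)/(cos(pi/55) + 1).
≈ 27.4776 (to 4 d.p.).
Sandwich: α(G)=27 ≤ ϑ(G)=55*cos(pi/55)/(cos(pi/55) + 1) ≤ χ(Ḡ)=28 (both strict).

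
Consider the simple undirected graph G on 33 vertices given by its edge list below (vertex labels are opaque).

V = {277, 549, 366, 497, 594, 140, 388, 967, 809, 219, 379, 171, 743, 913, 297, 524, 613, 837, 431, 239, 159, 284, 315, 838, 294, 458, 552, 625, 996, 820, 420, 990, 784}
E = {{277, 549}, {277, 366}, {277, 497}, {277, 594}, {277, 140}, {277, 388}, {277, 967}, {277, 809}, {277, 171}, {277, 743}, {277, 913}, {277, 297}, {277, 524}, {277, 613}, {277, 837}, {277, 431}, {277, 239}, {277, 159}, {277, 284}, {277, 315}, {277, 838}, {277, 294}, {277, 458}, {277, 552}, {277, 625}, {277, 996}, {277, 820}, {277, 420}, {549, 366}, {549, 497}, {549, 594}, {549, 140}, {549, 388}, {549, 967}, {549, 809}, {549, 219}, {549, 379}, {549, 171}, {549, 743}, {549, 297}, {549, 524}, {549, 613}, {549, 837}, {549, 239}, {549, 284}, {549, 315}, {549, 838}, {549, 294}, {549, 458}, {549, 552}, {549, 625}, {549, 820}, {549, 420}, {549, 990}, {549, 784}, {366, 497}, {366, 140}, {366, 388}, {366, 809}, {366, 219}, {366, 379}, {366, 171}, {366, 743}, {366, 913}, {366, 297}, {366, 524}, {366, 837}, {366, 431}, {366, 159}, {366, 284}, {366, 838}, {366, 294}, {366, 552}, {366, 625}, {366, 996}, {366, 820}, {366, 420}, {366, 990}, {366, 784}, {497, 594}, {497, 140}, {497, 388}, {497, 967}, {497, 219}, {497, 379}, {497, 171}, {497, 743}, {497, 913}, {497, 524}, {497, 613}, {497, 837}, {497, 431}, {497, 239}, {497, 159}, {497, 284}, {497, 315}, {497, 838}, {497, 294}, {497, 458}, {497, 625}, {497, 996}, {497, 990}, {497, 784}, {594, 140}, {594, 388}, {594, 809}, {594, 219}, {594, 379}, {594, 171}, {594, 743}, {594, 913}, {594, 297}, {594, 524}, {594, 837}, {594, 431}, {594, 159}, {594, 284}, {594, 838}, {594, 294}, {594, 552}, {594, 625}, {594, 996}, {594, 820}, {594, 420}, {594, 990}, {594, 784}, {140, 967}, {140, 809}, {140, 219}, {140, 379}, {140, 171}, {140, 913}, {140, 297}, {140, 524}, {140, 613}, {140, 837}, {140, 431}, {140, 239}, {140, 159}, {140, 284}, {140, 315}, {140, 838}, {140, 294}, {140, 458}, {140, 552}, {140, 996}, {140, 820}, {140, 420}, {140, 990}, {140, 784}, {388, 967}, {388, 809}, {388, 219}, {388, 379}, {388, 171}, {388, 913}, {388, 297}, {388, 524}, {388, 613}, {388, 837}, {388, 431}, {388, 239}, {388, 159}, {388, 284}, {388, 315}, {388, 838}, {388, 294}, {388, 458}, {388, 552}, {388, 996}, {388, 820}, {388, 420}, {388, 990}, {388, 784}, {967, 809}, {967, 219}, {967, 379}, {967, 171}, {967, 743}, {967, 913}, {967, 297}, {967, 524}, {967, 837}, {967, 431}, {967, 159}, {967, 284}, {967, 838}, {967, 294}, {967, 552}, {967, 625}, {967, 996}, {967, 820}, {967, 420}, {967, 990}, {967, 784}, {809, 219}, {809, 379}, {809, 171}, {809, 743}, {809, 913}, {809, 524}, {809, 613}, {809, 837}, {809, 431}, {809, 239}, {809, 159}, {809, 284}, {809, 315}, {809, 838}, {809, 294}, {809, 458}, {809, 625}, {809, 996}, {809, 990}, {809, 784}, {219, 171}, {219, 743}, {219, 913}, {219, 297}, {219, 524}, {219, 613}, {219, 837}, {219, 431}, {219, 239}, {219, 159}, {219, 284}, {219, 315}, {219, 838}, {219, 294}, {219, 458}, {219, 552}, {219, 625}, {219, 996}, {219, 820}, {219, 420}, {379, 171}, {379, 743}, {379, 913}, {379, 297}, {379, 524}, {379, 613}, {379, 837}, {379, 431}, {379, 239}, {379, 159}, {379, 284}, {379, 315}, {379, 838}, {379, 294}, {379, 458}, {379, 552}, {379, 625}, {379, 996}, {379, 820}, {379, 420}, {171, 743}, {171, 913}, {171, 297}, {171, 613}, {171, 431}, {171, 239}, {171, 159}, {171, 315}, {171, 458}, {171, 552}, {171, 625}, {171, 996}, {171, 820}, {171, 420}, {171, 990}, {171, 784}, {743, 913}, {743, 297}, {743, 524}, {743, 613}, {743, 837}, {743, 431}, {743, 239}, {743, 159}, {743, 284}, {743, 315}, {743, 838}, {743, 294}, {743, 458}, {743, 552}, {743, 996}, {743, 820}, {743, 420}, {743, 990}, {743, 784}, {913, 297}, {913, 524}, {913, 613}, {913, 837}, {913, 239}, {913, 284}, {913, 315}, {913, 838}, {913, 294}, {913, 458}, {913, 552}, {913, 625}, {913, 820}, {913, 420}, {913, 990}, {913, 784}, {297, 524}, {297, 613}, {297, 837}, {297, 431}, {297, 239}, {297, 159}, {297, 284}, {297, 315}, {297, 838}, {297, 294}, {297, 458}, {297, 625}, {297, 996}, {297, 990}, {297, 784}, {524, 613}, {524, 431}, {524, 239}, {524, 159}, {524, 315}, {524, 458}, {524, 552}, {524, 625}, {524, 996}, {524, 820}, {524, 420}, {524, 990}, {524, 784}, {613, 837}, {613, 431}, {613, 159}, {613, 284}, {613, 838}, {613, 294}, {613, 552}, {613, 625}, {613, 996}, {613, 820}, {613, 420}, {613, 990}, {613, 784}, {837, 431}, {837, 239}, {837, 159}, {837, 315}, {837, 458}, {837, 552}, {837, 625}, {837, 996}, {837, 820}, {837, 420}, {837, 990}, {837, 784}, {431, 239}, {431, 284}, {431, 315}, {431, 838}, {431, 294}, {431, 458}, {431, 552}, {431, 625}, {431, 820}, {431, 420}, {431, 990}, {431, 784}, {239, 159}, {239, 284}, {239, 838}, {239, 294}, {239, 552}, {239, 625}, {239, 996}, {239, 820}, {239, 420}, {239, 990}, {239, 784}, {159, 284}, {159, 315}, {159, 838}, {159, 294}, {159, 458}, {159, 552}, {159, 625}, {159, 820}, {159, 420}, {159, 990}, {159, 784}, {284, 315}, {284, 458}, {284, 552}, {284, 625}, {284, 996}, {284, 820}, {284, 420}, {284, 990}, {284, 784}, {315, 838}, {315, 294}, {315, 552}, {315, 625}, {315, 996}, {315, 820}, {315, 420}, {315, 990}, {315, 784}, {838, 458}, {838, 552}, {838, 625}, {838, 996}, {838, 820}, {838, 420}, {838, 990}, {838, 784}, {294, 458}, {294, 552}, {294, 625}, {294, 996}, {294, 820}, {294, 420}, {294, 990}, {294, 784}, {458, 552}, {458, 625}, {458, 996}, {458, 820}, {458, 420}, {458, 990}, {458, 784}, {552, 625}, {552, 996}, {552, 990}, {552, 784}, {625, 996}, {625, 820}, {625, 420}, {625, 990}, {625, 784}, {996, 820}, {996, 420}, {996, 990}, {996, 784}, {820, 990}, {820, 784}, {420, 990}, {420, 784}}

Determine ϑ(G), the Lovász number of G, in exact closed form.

7

N(420) = {277, 549, 366, 594, 140, 388, 967, 219, 379, 171, 743, 913, 524, 613, 837, 431, 239, 159, 284, 315, 838, 294, 458, 625, 996, 990, 784}, |N(420)| = 27.
Vertex 784 has 28 neighbors: 549, 366, 497, 594, 140, 388, 967, 809, 171, 743, 913, 297, 524, 613, 837, 431, 239, 159, 284, 315, 838, 294, 458, 552, 625, 996, 820, 420.
Vertex 458 has 26 neighbors: 277, 549, 497, 140, 388, 809, 219, 379, 171, 743, 913, 297, 524, 837, 431, 159, 284, 838, 294, 552, 625, 996, 820, 420, 990, 784.
deg(967) = 26; N(967) = {277, 549, 497, 140, 388, 809, 219, 379, 171, 743, 913, 297, 524, 837, 431, 159, 284, 838, 294, 552, 625, 996, 820, 420, 990, 784}.
Complete 6-partite, parts [7, 6, 6, 5, 5, 4]: perfect, ϑ = α = 7.
ϑ(G) ≈ 7.00000.
7 ≤ 7 ≤ 7: collapsed.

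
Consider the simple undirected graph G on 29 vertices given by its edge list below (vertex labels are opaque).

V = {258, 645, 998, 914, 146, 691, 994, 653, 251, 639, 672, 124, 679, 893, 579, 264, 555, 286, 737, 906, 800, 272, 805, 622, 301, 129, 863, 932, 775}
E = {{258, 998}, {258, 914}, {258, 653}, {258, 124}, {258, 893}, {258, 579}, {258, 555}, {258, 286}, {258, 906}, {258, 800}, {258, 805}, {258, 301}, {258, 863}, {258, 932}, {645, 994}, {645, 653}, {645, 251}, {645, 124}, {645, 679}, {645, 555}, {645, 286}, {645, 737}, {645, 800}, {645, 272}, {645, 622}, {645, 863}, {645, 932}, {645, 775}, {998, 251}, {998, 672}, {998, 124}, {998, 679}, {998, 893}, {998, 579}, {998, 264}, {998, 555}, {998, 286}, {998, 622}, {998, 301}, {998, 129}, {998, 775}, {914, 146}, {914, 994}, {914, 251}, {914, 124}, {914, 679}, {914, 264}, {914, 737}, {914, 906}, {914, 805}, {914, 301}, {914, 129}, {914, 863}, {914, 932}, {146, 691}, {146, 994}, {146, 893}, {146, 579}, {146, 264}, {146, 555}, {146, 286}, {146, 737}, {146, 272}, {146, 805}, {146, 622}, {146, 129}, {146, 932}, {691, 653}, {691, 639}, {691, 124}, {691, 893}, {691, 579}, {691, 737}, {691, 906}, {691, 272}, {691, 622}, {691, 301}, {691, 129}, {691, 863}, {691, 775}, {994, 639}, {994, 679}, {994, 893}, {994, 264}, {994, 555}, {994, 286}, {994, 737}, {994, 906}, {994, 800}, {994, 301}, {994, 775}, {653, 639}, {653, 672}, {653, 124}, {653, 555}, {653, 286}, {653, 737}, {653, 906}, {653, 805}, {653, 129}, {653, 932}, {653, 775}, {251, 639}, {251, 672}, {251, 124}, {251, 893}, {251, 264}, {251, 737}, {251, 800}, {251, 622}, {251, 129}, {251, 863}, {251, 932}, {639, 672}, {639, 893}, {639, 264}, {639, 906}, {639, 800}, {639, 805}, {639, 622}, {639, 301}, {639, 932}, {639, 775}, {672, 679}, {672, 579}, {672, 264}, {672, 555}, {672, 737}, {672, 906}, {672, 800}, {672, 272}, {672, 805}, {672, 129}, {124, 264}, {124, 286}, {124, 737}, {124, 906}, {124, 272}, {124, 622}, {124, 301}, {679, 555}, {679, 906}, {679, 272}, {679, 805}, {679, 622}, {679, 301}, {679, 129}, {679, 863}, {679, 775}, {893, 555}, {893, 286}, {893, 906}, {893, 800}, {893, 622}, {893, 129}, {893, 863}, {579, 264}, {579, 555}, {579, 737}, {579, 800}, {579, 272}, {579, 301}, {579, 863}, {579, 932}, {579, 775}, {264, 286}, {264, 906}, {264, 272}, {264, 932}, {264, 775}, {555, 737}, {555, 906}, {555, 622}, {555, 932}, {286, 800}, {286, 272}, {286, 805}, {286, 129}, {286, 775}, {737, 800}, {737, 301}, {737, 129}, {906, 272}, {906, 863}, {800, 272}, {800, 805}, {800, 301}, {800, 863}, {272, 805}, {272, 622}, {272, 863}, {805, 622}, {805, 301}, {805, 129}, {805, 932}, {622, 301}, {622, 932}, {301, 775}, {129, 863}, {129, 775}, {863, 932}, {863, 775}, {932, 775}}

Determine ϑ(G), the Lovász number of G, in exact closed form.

sqrt(29)

N(272) = {645, 146, 691, 672, 124, 679, 579, 264, 286, 906, 800, 805, 622, 863}, |N(272)| = 14.
N(800) = {258, 645, 994, 251, 639, 672, 893, 579, 286, 737, 272, 805, 301, 863}, |N(800)| = 14.
Vertex 251 has 14 neighbors: 645, 998, 914, 639, 672, 124, 893, 264, 737, 800, 622, 129, 863, 932.
deg(653) = 14; N(653) = {258, 645, 691, 639, 672, 124, 555, 286, 737, 906, 805, 129, 932, 775}.
G on 29 vertices is 14-regular; Paley(29): SR with (k,λ,μ)=(14,6,7).
A has 3 distinct eigenvalues ≈ [14.0, 2.19258, -3.19258].
With N=29: ϑ(G) = 29·(-(-sqrt(29)/2 - 1/2))/(14−(-sqrt(29)/2 - 1/2)) = sqrt(29).
≈ 5.3851648 (to 7 d.p.).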